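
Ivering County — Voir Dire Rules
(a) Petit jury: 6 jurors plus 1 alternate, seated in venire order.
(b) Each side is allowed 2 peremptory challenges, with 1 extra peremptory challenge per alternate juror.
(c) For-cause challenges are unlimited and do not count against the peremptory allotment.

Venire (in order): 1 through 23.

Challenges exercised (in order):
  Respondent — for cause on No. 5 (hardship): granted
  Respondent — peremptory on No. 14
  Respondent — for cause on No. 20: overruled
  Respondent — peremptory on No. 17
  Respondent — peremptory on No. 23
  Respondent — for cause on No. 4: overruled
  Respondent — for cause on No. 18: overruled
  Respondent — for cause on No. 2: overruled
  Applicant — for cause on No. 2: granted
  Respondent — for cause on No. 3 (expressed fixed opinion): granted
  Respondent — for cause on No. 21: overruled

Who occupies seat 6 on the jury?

Removed: #2, #3, #5, #14, #17, #23. (#4, #18, #20, #21 stay — for-cause denied.)
Filling seats in venire order through position 6: #1, #4, #6, #7, #8, #9.
So seat 6 is #9.

9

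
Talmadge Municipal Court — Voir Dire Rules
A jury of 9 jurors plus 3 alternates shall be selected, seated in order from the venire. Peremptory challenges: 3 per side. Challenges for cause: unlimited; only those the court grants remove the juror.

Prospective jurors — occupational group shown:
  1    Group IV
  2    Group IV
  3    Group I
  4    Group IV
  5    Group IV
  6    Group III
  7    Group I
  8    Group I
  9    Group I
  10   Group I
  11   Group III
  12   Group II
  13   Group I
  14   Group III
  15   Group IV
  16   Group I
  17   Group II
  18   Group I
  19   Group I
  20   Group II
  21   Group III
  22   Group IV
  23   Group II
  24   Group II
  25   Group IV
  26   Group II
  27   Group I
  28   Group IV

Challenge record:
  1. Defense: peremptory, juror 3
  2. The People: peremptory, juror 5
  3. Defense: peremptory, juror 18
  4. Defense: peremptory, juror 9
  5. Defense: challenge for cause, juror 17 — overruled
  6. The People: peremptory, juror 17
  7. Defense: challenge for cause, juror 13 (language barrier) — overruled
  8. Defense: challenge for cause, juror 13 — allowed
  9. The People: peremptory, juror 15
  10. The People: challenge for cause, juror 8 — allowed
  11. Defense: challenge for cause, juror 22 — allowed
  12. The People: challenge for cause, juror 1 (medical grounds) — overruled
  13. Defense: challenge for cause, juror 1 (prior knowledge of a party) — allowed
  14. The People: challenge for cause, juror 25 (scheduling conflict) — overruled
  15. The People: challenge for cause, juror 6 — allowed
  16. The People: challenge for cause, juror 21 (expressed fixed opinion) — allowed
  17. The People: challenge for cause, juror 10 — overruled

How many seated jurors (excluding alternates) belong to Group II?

Removed: #1, #3, #5, #6, #8, #9, #13, #15, #17, #18, #21, #22.
Seated jurors 1–9: #2, #4, #7, #10, #11, #12, #14, #16, #19 (alternates #20, #23, #24 not counted).
Of those, in Group II: #12 → 1.

1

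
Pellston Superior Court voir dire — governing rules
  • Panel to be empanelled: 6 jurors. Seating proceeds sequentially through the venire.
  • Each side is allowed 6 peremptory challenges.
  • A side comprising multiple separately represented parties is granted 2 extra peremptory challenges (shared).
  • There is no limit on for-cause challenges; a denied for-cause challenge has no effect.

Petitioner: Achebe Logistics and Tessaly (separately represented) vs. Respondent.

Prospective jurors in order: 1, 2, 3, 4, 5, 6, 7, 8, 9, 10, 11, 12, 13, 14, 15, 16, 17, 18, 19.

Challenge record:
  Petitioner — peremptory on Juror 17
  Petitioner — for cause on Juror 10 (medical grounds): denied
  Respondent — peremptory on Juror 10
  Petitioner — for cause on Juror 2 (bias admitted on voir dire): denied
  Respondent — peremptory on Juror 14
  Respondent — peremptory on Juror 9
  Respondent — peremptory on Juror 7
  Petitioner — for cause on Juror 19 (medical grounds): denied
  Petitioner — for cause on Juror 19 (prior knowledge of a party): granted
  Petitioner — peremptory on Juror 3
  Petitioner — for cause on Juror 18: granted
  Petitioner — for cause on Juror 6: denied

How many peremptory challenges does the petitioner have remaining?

6

Petitioner allotment: 6 base + 2 multi-party = 8.
Petitioner peremptories used: #17, #3 — 2 (for-cause on #10, #2, #19, #19, #18, #6 don't count).
Remaining: 8 − 2 = 6.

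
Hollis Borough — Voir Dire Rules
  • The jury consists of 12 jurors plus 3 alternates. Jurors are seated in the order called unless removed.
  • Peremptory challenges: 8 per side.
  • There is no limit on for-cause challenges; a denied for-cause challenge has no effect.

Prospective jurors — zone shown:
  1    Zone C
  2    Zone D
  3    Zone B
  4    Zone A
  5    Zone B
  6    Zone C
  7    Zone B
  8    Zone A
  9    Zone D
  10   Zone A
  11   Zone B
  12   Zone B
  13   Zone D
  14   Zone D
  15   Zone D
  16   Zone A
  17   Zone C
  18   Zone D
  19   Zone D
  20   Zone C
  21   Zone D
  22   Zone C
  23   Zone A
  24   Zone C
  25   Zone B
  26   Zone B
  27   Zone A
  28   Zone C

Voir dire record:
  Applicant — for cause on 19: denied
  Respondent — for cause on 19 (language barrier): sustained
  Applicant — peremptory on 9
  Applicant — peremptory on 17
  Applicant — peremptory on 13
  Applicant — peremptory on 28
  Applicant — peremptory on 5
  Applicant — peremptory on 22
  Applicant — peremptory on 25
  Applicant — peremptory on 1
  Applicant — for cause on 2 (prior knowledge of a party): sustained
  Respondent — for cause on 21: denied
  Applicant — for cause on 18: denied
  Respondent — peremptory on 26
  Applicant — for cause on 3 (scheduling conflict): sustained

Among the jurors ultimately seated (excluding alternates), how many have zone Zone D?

3

Removed: #1, #2, #3, #5, #9, #13, #17, #19, #22, #25, #26, #28.
Seated jurors 1–12: #4, #6, #7, #8, #10, #11, #12, #14, #15, #16, #18, #20 (alternates #21, #23, #24 not counted).
Of those, in Zone D: #14, #15, #18 → 3.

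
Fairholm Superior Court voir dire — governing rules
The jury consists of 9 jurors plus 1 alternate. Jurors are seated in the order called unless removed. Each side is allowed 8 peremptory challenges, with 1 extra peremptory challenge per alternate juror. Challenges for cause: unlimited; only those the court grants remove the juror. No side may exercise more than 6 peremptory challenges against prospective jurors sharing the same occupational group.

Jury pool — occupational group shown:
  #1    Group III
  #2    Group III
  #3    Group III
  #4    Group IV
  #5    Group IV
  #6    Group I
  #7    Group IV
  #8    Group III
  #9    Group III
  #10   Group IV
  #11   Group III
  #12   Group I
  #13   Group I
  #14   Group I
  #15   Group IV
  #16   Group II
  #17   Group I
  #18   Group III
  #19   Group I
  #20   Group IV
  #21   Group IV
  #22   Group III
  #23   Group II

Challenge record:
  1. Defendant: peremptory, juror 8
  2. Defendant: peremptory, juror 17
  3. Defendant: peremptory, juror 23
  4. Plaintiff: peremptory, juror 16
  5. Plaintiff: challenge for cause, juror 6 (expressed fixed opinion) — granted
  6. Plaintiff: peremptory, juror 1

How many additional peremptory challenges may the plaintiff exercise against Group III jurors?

Plaintiff peremptories so far: #16, #1 — 2 of 9 used, 7 left overall.
Against Group III: #1 — 1 used; per-group cap 6 leaves 5.
Binding limit: min(7, 5) = 5.

5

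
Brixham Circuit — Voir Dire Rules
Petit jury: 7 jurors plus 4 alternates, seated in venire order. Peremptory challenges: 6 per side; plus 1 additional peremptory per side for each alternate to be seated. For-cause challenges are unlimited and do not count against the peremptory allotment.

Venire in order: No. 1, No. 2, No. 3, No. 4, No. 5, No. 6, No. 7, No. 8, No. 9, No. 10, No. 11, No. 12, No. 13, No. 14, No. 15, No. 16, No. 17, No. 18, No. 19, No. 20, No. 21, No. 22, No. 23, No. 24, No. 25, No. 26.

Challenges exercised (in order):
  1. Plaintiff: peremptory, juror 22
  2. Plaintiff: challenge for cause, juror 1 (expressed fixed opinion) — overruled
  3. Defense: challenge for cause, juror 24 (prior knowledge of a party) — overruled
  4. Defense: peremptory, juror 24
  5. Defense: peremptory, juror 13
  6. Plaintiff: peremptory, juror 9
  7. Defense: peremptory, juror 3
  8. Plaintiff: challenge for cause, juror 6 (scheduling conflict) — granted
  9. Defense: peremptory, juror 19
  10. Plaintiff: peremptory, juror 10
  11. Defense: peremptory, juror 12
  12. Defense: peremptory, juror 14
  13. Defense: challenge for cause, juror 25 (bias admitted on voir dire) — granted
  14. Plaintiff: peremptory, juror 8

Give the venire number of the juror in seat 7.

Removed: #3, #6, #8, #9, #10, #12, #13, #14, #19, #22, #24, #25. (#1 stays — for-cause denied.)
Filling seats in venire order through position 7: #1, #2, #4, #5, #7, #11, #15.
So seat 7 is #15.

15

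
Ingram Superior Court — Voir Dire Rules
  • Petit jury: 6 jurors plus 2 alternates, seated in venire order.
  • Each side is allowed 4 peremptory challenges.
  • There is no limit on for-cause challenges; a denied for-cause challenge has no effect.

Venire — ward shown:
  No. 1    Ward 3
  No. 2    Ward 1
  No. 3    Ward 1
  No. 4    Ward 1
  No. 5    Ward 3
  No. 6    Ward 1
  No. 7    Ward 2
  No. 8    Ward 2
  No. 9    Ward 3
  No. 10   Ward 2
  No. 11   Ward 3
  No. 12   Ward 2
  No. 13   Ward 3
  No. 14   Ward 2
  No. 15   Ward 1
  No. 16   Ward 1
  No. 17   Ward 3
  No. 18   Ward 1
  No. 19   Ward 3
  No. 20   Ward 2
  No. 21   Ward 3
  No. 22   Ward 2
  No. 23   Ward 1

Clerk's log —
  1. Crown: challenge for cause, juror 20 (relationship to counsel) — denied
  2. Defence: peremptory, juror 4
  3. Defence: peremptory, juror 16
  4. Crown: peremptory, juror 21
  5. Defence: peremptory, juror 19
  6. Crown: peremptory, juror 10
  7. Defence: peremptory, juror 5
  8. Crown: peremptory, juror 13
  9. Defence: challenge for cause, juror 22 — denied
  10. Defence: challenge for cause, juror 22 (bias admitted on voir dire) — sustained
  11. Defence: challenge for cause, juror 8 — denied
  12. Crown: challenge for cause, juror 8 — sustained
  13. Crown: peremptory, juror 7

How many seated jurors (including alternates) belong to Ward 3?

3

Removed: #4, #5, #7, #8, #10, #13, #16, #19, #21, #22.
Seated (8 incl. alternates): #1, #2, #3, #6, #9, #11, #12, #14.
Of those, in Ward 3: #1, #9, #11 → 3.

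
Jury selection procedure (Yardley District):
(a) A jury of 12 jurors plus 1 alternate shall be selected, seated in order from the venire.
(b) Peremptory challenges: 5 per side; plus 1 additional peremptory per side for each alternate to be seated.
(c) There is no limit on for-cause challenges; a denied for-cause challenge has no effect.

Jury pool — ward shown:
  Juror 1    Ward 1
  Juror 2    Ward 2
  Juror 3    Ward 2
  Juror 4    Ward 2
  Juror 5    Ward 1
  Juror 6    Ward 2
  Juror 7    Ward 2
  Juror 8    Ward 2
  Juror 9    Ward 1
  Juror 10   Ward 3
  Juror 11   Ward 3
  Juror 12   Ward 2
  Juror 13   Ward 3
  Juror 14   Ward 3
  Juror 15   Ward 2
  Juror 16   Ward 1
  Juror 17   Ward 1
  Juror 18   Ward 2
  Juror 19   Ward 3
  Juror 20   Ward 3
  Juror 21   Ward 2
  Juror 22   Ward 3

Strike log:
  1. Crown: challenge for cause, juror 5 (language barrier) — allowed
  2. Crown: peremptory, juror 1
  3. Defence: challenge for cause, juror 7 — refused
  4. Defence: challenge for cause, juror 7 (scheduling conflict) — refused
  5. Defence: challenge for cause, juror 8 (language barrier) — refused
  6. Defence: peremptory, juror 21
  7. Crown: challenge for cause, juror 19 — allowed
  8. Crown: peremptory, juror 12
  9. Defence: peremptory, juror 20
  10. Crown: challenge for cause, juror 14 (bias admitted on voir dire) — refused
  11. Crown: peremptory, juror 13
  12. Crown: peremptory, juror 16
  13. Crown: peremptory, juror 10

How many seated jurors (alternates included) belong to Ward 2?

Removed: #1, #5, #10, #12, #13, #16, #19, #20, #21.
Seated (13 incl. alternates): #2, #3, #4, #6, #7, #8, #9, #11, #14, #15, #17, #18, #22.
Of those, in Ward 2: #2, #3, #4, #6, #7, #8, #15, #18 → 8.

8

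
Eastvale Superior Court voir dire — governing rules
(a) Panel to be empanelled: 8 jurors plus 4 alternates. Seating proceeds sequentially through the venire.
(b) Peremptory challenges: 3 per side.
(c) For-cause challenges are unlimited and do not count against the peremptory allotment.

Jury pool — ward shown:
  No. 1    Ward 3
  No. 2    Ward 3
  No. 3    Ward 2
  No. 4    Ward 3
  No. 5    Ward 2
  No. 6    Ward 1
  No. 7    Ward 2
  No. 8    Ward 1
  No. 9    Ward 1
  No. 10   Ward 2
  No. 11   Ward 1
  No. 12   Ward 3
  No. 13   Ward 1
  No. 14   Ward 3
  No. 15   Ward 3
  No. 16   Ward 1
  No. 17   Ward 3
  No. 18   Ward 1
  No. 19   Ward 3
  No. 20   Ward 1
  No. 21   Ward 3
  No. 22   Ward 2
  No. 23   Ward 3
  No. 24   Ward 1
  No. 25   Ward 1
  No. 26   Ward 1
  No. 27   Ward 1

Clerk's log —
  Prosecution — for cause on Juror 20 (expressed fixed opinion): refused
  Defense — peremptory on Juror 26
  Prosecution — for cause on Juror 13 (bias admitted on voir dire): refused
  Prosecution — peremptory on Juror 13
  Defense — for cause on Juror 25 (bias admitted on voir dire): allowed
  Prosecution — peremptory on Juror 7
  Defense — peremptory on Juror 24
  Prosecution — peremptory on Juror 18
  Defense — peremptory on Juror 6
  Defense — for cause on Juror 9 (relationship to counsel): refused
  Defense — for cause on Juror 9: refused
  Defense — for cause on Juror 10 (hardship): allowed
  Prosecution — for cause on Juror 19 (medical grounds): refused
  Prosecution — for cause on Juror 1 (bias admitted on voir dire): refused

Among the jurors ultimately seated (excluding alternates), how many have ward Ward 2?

2

Removed: #6, #7, #10, #13, #18, #24, #25, #26.
Seated jurors 1–8: #1, #2, #3, #4, #5, #8, #9, #11 (alternates #12, #14, #15, #16 not counted).
Of those, in Ward 2: #3, #5 → 2.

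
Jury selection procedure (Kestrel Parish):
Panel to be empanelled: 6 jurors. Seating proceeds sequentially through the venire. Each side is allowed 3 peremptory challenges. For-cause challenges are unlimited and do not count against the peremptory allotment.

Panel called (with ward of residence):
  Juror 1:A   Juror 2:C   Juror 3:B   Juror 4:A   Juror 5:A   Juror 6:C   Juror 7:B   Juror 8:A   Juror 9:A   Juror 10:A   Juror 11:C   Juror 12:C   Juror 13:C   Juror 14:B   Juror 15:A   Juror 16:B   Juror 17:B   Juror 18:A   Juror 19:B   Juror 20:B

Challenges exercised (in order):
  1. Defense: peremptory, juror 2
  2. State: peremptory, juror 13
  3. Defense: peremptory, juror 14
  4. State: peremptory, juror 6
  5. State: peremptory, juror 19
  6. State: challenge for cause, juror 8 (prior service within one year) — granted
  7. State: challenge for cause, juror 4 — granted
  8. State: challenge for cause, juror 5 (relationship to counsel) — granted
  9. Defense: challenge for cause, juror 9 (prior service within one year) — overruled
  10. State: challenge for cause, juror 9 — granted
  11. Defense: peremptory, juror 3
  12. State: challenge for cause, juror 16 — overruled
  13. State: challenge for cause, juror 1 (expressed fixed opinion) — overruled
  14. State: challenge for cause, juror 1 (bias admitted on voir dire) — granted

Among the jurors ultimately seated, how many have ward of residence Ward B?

2

Removed: #1, #2, #3, #4, #5, #6, #8, #9, #13, #14, #19.
Seated jurors 1–6: #7, #10, #11, #12, #15, #16.
Of those, in Ward B: #7, #16 → 2.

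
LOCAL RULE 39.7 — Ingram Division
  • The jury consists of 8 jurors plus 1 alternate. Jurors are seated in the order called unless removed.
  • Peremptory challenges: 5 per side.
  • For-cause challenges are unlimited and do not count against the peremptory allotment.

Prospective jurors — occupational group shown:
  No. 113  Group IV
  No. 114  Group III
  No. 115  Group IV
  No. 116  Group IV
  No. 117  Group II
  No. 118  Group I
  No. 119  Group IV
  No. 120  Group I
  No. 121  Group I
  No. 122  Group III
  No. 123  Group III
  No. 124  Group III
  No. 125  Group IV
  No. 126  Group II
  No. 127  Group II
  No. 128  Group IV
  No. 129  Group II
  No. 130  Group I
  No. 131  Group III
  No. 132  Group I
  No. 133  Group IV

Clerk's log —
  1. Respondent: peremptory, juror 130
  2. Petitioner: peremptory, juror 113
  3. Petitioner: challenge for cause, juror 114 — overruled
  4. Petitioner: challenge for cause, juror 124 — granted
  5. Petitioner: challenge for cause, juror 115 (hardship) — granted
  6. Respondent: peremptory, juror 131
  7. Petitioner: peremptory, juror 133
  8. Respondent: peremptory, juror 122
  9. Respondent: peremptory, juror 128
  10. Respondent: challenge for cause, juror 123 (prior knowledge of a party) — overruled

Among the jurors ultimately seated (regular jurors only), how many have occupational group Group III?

2

Removed: #113, #115, #122, #124, #128, #130, #131, #133.
Seated jurors 1–8: #114, #116, #117, #118, #119, #120, #121, #123 (alternates #125 not counted).
Of those, in Group III: #114, #123 → 2.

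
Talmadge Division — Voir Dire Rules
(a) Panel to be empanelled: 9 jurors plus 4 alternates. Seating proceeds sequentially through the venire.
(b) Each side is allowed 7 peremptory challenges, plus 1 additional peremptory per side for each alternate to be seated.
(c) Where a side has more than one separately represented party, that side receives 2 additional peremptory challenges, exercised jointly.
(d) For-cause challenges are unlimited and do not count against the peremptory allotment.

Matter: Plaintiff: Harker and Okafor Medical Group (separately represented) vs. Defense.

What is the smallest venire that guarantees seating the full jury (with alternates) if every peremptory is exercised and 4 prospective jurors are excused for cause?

41

Seats to fill: 9 + 4 alternates = 13.
Peremptories — Plaintiff: 7 + 1×4 + 2 = 13; Defense: 7 + 1×4 = 11; total 24.
For-cause removals: 4.
Minimum venire: 13 + 24 + 4 = 41.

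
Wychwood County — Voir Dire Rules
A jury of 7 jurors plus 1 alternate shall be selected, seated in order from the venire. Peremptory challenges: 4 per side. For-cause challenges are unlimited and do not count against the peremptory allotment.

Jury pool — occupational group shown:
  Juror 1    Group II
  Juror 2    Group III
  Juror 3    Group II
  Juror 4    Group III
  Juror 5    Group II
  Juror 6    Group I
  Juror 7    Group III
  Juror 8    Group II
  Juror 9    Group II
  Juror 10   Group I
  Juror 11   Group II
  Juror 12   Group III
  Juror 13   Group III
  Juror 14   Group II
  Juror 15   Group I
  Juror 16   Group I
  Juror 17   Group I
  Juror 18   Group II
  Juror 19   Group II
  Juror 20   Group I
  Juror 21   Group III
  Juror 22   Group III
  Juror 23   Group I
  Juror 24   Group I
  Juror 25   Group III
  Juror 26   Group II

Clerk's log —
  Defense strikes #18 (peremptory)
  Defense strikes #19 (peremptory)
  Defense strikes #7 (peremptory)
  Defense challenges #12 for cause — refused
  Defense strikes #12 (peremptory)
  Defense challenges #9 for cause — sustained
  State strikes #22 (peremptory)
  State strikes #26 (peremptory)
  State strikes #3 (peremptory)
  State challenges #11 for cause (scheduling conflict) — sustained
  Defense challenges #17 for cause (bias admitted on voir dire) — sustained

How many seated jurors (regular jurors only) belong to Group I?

Removed: #3, #7, #9, #11, #12, #17, #18, #19, #22, #26.
Seated jurors 1–7: #1, #2, #4, #5, #6, #8, #10 (alternates #13 not counted).
Of those, in Group I: #6, #10 → 2.

2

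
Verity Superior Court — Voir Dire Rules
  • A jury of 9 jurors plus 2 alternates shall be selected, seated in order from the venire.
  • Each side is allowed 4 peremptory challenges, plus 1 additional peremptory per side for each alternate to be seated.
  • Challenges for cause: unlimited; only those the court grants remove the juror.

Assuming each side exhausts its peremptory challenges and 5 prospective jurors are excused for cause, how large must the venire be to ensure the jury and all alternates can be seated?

28

Seats to fill: 9 + 2 alternates = 11.
Peremptories: 4 + 1×2 = 6 per side × 2 sides = 12.
For-cause removals: 5.
Minimum venire: 11 + 12 + 5 = 28.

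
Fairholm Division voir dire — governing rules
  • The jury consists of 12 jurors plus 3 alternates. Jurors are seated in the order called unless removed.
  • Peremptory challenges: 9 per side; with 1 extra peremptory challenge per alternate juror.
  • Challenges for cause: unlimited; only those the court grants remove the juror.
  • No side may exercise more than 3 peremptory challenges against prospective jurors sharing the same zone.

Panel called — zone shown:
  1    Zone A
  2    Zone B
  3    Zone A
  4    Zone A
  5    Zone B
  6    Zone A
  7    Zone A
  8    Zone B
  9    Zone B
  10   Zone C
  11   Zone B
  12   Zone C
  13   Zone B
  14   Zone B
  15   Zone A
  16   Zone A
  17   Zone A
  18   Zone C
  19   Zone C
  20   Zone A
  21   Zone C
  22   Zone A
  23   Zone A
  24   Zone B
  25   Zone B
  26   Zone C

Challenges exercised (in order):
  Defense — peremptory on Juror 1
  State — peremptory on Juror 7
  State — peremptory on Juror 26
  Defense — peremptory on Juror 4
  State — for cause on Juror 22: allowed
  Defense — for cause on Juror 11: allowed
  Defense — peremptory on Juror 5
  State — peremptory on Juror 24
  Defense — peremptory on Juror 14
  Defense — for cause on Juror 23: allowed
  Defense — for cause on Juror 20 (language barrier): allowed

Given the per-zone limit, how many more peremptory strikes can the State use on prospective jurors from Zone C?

State peremptories so far: #7, #26, #24 — 3 of 12 used, 9 left overall.
Against Zone C: #26 — 1 used; per-zone cap 3 leaves 2.
Binding limit: min(9, 2) = 2.

2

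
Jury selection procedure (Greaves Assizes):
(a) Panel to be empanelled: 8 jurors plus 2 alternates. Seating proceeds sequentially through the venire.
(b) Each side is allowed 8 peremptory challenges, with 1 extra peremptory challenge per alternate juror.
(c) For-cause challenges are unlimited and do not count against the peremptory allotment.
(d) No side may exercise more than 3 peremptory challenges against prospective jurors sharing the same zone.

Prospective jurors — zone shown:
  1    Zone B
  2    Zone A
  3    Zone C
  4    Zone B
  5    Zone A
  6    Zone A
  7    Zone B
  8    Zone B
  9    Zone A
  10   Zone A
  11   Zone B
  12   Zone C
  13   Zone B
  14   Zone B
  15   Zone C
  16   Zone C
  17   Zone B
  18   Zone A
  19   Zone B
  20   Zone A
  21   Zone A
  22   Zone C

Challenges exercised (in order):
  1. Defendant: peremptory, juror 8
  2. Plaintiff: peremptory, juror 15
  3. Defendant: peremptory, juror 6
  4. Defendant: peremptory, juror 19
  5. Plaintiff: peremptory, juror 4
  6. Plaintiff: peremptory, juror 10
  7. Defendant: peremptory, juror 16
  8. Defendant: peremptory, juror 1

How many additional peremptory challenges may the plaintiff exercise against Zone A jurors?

Plaintiff peremptories so far: #15, #4, #10 — 3 of 10 used, 7 left overall.
Against Zone A: #10 — 1 used; per-zone cap 3 leaves 2.
Binding limit: min(7, 2) = 2.

2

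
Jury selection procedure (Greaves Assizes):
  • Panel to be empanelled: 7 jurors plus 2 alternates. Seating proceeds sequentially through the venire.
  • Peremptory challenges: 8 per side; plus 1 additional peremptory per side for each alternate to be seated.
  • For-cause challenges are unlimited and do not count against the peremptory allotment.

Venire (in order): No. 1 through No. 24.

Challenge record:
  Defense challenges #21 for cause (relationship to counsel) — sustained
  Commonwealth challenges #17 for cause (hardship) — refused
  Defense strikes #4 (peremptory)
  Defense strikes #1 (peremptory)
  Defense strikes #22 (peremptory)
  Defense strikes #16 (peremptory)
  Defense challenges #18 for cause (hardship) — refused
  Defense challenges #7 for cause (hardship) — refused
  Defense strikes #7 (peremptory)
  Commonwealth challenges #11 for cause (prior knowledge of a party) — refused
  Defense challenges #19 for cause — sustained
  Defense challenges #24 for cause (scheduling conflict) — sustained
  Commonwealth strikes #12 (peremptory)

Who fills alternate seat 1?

Removed: #1, #4, #7, #12, #16, #19, #21, #22, #24. (#11, #17, #18 stay — for-cause denied.)
Seating in order: seats 1–7 → #2, #3, #5, #6, #8, #9, #10; alternates → #11, #13.
So alternate 1 is #11.

11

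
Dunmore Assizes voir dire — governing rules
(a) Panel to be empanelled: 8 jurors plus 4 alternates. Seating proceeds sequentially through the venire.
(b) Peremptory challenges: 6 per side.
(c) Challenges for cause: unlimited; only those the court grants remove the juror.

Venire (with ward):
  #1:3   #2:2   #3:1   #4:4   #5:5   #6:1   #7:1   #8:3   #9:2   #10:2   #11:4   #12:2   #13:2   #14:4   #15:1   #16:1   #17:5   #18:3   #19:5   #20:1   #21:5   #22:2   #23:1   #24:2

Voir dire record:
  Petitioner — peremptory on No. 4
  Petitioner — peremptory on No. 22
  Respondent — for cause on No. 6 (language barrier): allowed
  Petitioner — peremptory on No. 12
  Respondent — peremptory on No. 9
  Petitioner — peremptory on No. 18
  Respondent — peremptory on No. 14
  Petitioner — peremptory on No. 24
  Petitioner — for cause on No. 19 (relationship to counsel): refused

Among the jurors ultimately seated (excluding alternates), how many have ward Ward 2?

2

Removed: #4, #6, #9, #12, #14, #18, #22, #24.
Seated jurors 1–8: #1, #2, #3, #5, #7, #8, #10, #11 (alternates #13, #15, #16, #17 not counted).
Of those, in Ward 2: #2, #10 → 2.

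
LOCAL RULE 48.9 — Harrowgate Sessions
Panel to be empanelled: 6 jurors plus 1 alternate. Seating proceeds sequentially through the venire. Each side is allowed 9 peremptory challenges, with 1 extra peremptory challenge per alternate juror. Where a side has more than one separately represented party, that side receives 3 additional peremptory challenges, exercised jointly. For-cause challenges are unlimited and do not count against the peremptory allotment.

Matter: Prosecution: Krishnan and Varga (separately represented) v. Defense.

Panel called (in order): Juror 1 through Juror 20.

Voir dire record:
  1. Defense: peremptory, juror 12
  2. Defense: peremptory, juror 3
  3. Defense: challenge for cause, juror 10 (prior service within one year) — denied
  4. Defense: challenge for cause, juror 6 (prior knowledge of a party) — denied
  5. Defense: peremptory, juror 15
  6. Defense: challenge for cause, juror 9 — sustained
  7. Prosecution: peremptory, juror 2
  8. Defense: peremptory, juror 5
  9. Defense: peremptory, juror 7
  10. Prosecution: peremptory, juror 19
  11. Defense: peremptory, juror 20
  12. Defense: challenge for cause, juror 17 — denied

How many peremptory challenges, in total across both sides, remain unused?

15

Prosecution allotment: 9 base + 1 × 1 alternate + 3 multi-party = 13. Defense allotment: 9 base + 1 × 1 alternate = 10.
Prosecution peremptories used: #2, #19 — 2.
Defense peremptories used: #12, #3, #15, #5, #7, #20 — 6 (for-cause on #10, #6, #9, #17 don't count).
Remaining: (13 − 2) + (10 − 6) = 15.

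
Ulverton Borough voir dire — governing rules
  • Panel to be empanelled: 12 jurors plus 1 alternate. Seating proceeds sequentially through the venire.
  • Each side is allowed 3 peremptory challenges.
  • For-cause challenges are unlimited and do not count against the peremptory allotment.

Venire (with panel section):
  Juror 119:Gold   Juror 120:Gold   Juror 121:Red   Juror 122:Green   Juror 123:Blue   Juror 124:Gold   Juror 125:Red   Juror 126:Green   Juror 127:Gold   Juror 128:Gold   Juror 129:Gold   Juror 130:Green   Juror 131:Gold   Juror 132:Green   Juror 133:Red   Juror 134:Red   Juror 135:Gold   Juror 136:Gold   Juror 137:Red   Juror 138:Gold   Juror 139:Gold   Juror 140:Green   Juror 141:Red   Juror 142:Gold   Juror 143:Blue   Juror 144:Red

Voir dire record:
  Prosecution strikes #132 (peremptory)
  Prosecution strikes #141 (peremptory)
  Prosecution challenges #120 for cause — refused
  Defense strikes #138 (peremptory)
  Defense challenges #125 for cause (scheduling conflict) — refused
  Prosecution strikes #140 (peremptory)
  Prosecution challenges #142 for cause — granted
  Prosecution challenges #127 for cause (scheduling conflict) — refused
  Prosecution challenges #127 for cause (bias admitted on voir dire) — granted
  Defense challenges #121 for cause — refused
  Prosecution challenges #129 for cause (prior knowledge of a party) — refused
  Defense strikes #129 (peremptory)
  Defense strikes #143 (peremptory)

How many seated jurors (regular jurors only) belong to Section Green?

Removed: #127, #129, #132, #138, #140, #141, #142, #143.
Seated jurors 1–12: #119, #120, #121, #122, #123, #124, #125, #126, #128, #130, #131, #133 (alternates #134 not counted).
Of those, in Section Green: #122, #126, #130 → 3.

3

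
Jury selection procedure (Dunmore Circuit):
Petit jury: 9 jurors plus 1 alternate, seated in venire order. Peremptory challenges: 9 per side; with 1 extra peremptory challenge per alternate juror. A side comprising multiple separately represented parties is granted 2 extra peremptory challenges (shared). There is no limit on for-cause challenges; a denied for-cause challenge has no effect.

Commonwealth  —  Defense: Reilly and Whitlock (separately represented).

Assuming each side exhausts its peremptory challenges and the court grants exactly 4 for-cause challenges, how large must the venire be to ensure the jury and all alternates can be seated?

36

Seats to fill: 9 + 1 alternates = 10.
Peremptories — Commonwealth: 9 + 1×1 = 10; Defense: 9 + 1×1 + 2 = 12; total 22.
For-cause removals: 4.
Minimum venire: 10 + 22 + 4 = 36.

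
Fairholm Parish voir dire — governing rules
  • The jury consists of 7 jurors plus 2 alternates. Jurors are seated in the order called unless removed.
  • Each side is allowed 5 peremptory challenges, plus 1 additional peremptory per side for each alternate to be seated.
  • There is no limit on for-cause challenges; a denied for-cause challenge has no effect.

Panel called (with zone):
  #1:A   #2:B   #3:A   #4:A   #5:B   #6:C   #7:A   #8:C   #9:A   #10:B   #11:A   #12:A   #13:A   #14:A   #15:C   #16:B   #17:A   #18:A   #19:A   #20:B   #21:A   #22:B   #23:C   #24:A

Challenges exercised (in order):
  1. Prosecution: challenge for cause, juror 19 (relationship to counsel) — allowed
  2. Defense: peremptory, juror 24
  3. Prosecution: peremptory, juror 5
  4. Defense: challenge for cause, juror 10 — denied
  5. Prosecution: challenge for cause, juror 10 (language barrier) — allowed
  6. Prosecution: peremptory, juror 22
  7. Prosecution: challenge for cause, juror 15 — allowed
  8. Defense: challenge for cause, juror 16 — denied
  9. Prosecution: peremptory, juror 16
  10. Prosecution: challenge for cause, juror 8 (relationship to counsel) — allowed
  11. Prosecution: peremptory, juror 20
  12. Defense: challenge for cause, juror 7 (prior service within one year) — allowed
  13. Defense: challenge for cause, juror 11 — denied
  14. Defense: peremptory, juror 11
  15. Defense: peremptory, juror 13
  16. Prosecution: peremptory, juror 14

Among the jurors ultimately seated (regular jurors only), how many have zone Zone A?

5

Removed: #5, #7, #8, #10, #11, #13, #14, #15, #16, #19, #20, #22, #24.
Seated jurors 1–7: #1, #2, #3, #4, #6, #9, #12 (alternates #17, #18 not counted).
Of those, in Zone A: #1, #3, #4, #9, #12 → 5.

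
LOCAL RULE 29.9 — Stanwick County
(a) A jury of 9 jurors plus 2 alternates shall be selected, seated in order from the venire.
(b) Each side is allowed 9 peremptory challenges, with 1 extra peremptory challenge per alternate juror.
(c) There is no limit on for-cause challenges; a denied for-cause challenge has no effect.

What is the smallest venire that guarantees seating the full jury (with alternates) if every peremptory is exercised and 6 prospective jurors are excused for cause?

39

Seats to fill: 9 + 2 alternates = 11.
Peremptories: 9 + 1×2 = 11 per side × 2 sides = 22.
For-cause removals: 6.
Minimum venire: 11 + 22 + 6 = 39.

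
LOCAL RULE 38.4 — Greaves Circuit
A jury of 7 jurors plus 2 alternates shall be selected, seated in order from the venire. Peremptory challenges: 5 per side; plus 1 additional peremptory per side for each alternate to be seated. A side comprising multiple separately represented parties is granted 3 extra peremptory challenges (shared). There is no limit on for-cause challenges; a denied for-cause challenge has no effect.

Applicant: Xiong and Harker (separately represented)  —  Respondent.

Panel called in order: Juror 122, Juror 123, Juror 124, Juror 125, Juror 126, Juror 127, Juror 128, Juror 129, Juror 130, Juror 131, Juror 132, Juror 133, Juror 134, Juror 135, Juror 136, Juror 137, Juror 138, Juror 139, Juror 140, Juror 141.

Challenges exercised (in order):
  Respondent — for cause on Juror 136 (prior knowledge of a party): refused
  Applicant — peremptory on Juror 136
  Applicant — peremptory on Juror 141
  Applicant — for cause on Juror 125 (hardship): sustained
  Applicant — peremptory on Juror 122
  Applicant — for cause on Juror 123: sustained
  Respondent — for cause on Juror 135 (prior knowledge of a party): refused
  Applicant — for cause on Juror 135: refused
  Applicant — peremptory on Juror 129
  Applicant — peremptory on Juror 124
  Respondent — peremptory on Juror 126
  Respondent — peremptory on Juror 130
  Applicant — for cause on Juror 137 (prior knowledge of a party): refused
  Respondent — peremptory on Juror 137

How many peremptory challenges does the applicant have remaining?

Applicant allotment: 5 base + 1 × 2 alternates + 3 multi-party = 10.
Applicant peremptories used: #136, #141, #122, #129, #124 — 5 (for-cause on #125, #123, #135, #137 don't count).
Remaining: 10 − 5 = 5.

5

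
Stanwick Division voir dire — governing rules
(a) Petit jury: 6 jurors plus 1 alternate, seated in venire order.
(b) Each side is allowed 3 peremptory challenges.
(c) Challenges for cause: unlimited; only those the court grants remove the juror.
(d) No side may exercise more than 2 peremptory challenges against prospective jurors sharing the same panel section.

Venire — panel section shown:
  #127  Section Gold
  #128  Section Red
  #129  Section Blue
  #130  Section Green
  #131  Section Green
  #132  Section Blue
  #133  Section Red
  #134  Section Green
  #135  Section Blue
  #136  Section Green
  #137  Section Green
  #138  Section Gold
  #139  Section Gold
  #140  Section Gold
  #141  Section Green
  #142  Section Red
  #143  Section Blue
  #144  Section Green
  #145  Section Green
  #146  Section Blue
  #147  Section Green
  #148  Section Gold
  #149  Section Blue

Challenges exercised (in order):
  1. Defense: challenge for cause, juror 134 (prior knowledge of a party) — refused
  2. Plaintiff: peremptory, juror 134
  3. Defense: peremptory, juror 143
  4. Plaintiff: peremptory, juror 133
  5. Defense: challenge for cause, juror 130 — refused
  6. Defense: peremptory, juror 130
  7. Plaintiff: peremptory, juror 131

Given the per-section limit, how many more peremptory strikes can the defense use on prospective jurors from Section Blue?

Defense peremptories so far: #143, #130 — 2 of 3 used, 1 left overall.
Against Section Blue: #143 — 1 used; per-section cap 2 leaves 1.
Binding limit: min(1, 1) = 1.

1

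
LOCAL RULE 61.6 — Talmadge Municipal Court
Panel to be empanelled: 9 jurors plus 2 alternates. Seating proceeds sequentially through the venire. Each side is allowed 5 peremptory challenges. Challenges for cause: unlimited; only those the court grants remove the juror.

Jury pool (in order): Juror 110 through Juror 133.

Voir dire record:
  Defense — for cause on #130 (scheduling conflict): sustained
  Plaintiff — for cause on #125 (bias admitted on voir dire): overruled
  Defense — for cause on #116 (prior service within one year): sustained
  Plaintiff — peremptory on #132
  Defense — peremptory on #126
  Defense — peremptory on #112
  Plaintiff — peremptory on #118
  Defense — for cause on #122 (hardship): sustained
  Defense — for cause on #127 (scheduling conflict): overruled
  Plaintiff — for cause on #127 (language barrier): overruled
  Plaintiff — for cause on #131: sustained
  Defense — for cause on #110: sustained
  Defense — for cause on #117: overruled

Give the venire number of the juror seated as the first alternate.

Removed: #110, #112, #116, #118, #122, #126, #130, #131, #132. (#117, #125, #127 stay — for-cause denied.)
Filling seats in venire order through position 10: #111, #113, #114, #115, #117, #119, #120, #121, #123, #124.
So alternate 1 is #124.

124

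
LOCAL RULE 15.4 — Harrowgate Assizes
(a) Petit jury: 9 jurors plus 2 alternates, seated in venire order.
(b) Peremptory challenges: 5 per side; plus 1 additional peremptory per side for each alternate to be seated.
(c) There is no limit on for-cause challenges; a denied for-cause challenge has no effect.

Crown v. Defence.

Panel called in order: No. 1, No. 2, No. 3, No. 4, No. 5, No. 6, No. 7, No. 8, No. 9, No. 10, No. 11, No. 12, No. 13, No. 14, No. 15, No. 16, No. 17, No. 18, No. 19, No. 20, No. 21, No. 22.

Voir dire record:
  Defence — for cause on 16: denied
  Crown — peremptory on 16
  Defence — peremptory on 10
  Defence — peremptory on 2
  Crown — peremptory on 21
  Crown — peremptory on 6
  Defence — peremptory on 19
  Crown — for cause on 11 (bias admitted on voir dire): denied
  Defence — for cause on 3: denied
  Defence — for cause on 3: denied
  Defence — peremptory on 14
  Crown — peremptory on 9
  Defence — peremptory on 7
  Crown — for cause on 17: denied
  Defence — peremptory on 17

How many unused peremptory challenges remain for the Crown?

3

Crown allotment: 5 base + 1 × 2 alternates = 7.
Crown peremptories used: #16, #21, #6, #9 — 4 (for-cause on #11, #17 don't count).
Remaining: 7 − 4 = 3.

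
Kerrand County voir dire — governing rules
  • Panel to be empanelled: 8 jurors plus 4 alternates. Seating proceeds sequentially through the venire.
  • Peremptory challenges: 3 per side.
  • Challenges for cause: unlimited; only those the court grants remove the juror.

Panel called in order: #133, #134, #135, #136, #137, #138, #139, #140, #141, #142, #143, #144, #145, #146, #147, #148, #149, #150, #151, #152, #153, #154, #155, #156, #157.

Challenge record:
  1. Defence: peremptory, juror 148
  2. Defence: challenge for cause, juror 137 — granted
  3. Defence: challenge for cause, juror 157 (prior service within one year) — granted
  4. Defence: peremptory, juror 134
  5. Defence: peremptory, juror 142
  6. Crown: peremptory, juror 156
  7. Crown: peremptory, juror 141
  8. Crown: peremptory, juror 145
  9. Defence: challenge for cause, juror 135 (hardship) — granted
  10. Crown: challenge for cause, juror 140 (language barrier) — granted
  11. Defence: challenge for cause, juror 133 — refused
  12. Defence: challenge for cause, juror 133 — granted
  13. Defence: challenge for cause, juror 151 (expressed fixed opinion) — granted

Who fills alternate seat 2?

152

Removed: #133, #134, #135, #137, #140, #141, #142, #145, #148, #151, #156, #157.
Seating in order: seats 1–8 → #136, #138, #139, #143, #144, #146, #147, #149; alternates → #150, #152, #153, #154.
So alternate 2 is #152.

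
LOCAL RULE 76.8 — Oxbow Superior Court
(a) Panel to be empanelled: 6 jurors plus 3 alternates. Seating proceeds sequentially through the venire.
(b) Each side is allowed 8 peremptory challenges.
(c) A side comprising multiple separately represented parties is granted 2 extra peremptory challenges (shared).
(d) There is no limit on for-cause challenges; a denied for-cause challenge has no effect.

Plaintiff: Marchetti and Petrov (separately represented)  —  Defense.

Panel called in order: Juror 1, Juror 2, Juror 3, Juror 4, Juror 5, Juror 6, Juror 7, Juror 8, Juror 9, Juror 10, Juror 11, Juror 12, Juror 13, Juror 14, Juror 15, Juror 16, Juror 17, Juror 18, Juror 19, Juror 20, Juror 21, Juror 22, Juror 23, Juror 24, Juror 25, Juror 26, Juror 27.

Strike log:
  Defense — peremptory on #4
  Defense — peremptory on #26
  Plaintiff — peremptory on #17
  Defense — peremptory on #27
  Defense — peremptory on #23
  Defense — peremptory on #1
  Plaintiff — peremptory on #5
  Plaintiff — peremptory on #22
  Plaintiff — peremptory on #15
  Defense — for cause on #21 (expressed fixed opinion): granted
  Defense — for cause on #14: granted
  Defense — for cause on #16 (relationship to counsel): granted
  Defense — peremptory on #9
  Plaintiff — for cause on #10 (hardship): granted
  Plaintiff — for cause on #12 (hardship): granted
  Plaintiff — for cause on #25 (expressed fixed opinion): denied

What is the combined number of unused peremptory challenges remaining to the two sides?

8

Plaintiff allotment: 8 base + 2 multi-party = 10. Defense allotment: 8.
Plaintiff peremptories used: #17, #5, #22, #15 — 4 (for-cause on #10, #12, #25 don't count).
Defense peremptories used: #4, #26, #27, #23, #1, #9 — 6 (for-cause on #21, #14, #16 don't count).
Remaining: (10 − 4) + (8 − 6) = 8.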